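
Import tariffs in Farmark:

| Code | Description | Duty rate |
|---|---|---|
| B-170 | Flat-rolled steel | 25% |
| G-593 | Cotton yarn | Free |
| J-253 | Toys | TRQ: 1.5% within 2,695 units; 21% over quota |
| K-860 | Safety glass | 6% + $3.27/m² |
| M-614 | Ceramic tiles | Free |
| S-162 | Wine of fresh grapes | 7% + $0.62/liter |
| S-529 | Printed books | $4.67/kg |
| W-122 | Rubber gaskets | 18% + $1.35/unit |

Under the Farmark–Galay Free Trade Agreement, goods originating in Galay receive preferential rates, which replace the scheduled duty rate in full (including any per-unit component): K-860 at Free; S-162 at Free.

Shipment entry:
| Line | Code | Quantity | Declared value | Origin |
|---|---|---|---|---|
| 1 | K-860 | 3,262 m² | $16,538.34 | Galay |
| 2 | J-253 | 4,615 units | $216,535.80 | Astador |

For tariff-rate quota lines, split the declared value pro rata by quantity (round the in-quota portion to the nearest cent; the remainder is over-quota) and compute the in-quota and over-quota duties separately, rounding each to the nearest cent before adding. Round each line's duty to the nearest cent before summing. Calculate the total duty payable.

$20,814.88

Line 1 (K-860, Galay, 3,262 m², $16,538.34):
Base rate for K-860 is 6% + $3.27/m².
Origin Galay qualifies under the Farmark–Galay agreement and K-860 is covered: preferential rate Free applies instead.
Duty = $16,538.34 × 0% = $0.00.
Line 2 (J-253, Astador, 4,615 units, $216,535.80):
Code J-253 is under a tariff-rate quota (threshold 2,695 units). In-quota: 2,695 units at 1.5%; over-quota: 1,920 units at 21%.
Pro-rata value split: in-quota = $216,535.80 × 2,695/4,615 = $126,449.40; over-quota = $216,535.80 − $126,449.40 = $90,086.40.
In-quota duty = $126,449.40 × 1.5% = $1,896.74. Over-quota duty = $90,086.40 × 21% = $18,918.14.
Line duty = $1,896.74 + $18,918.14 = $20,814.88.
Total = $0.00 + $20,814.88 = $20,814.88.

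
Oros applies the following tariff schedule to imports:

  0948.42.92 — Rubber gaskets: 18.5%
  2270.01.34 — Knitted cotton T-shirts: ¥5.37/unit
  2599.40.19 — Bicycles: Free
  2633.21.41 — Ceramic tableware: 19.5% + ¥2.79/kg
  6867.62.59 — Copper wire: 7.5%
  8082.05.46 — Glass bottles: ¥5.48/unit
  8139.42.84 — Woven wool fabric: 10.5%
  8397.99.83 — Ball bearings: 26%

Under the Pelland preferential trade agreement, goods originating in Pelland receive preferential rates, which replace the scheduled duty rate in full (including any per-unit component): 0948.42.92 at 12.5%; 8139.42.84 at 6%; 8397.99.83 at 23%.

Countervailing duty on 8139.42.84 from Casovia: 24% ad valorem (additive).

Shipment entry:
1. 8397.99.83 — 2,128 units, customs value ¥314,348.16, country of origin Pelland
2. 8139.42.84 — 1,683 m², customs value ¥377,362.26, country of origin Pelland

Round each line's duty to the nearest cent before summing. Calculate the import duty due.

Line 1 (8397.99.83, Pelland, 2,128 units, ¥314,348.16):
Base rate for 8397.99.83 is 26%.
Origin Pelland qualifies under the Oros–Pelland agreement and 8397.99.83 is covered: preferential rate 23% applies instead.
Duty = ¥314,348.16 × 23% = ¥72,300.08.
Line 2 (8139.42.84, Pelland, 1,683 m², ¥377,362.26):
Base rate for 8139.42.84 is 10.5%.
Origin Pelland qualifies under the Oros–Pelland agreement and 8139.42.84 is covered: preferential rate 6% applies instead.
The additional-duty order on 8139.42.84 targets Casovia, not Pelland; it does not apply.
Duty = ¥377,362.26 × 6% = ¥22,641.74.
Total = ¥72,300.08 + ¥22,641.74 = ¥94,941.82.

¥94,941.82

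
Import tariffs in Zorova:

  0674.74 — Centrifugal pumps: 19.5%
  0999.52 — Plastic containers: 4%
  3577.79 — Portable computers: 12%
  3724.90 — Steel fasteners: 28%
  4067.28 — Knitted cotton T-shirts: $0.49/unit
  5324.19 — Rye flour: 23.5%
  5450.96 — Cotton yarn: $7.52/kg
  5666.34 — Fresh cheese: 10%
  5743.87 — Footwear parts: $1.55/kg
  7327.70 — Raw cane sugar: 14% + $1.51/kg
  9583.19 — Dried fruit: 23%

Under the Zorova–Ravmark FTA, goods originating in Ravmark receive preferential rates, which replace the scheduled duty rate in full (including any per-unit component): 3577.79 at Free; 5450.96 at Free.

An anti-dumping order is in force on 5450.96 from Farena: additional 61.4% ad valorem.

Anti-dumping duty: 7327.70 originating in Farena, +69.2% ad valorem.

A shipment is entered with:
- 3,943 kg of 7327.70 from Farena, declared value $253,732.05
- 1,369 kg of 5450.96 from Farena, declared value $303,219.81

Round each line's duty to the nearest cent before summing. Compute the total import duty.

Line 1 (7327.70, Farena, 3,943 kg, $253,732.05):
Base rate for 7327.70 is 14% + $1.51/kg.
Additional duty on 7327.70 from Farena: +69.2%. Applied ad valorem rate: 14% + 69.2% = 83.2%.
Duty = $253,732.05 × 83.2% + 3,943 × $1.51 = $217,059.00.
Line 2 (5450.96, Farena, 1,369 kg, $303,219.81):
Base rate for 5450.96 is $7.52/kg.
5450.96 has an FTA preferential rate, but origin Farena is not Ravmark; base rate stands.
Additional duty on 5450.96 from Farena: +61.4% ad valorem. Applied ad valorem rate = 61.4%.
Duty = $303,219.81 × 61.4% + 1,369 × $7.52 = $196,471.84.
Total = $217,059.00 + $196,471.84 = $413,530.84.

$413,530.84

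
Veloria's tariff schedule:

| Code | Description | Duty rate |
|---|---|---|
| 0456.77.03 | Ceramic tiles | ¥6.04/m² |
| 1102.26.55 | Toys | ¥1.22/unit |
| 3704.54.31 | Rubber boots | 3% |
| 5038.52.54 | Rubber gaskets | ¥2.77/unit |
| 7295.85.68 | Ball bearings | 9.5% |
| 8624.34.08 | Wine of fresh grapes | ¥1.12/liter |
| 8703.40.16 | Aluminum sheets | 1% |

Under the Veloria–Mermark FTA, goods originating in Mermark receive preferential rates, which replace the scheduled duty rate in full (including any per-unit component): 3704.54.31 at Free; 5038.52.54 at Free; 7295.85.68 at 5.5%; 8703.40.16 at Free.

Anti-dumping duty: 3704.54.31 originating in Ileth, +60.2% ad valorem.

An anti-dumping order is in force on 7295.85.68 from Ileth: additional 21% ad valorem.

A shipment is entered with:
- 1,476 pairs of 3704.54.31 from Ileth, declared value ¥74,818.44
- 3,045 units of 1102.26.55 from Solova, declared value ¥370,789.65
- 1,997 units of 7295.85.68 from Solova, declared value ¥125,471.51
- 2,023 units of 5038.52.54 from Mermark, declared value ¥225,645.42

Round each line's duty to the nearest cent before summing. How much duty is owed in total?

Line 1 (3704.54.31, Ileth, 1,476 pairs, ¥74,818.44):
Base rate for 3704.54.31 is 3%.
3704.54.31 has an FTA preferential rate, but origin Ileth is not Mermark; base rate stands.
Additional duty on 3704.54.31 from Ileth: +60.2%. Applied ad valorem rate: 3% + 60.2% = 63.2%.
Duty = ¥74,818.44 × 63.2% = ¥47,285.25.
Line 2 (1102.26.55, Solova, 3,045 units, ¥370,789.65):
Base rate for 1102.26.55 is ¥1.22/unit.
Duty = 3,045 × ¥1.22 = ¥3,714.90.
Line 3 (7295.85.68, Solova, 1,997 units, ¥125,471.51):
Base rate for 7295.85.68 is 9.5%.
7295.85.68 has an FTA preferential rate, but origin Solova is not Mermark; base rate stands.
The additional-duty order on 7295.85.68 targets Ileth, not Solova; it does not apply.
Duty = ¥125,471.51 × 9.5% = ¥11,919.79.
Line 4 (5038.52.54, Mermark, 2,023 units, ¥225,645.42):
Base rate for 5038.52.54 is ¥2.77/unit.
Origin Mermark qualifies under the Veloria–Mermark agreement and 5038.52.54 is covered: preferential rate Free applies instead.
Duty = ¥225,645.42 × 0% = ¥0.00.
Total = ¥47,285.25 + ¥3,714.90 + ¥11,919.79 + ¥0.00 = ¥62,919.94.

¥62,919.94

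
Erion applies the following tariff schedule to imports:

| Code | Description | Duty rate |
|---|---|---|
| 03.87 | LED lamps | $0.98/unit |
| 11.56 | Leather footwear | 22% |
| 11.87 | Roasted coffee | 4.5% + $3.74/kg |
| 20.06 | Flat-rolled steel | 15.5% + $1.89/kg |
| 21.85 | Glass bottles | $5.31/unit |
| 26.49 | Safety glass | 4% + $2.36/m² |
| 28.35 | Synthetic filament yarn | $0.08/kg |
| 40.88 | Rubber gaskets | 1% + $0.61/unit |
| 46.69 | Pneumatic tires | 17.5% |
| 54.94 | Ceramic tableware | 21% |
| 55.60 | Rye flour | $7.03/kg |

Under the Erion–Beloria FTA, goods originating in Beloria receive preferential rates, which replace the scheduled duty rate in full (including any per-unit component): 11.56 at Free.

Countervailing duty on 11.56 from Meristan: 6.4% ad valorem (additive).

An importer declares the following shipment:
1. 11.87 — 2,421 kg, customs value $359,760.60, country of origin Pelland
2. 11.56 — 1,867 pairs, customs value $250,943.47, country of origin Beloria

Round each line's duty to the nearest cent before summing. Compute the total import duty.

$25,243.77

Line 1 (11.87, Pelland, 2,421 kg, $359,760.60):
Base rate for 11.87 is 4.5% + $3.74/kg.
Duty = $359,760.60 × 4.5% + 2,421 × $3.74 = $25,243.77.
Line 2 (11.56, Beloria, 1,867 pairs, $250,943.47):
Base rate for 11.56 is 22%.
Origin Beloria qualifies under the Erion–Beloria agreement and 11.56 is covered: preferential rate Free applies instead.
The additional-duty order on 11.56 targets Meristan, not Beloria; it does not apply.
Duty = $250,943.47 × 0% = $0.00.
Total = $25,243.77 + $0.00 = $25,243.77.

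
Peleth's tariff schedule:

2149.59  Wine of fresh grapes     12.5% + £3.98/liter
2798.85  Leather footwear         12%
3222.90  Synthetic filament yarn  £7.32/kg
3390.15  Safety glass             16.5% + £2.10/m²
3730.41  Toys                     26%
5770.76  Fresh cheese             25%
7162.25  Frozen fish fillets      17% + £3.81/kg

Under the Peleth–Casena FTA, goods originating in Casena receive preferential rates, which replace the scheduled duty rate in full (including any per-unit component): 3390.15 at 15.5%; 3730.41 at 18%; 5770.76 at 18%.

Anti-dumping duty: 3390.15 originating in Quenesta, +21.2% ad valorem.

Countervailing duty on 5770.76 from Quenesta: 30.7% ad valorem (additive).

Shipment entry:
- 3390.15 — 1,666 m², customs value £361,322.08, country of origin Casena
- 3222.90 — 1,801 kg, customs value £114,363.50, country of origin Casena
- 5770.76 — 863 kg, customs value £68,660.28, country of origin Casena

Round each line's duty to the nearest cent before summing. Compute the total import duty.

Line 1 (3390.15, Casena, 1,666 m², £361,322.08):
Base rate for 3390.15 is 16.5% + £2.10/m².
Origin Casena qualifies under the Peleth–Casena agreement and 3390.15 is covered: preferential rate 15.5% applies instead.
The additional-duty order on 3390.15 targets Quenesta, not Casena; it does not apply.
Duty = £361,322.08 × 15.5% = £56,004.92.
Line 2 (3222.90, Casena, 1,801 kg, £114,363.50):
Base rate for 3222.90 is £7.32/kg.
Origin Casena is the FTA partner but 3222.90 is not on the preference list; base rate stands.
Duty = 1,801 × £7.32 = £13,183.32.
Line 3 (5770.76, Casena, 863 kg, £68,660.28):
Base rate for 5770.76 is 25%.
Origin Casena qualifies under the Peleth–Casena agreement and 5770.76 is covered: preferential rate 18% applies instead.
The additional-duty order on 5770.76 targets Quenesta, not Casena; it does not apply.
Duty = £68,660.28 × 18% = £12,358.85.
Total = £56,004.92 + £13,183.32 + £12,358.85 = £81,547.09.

£81,547.09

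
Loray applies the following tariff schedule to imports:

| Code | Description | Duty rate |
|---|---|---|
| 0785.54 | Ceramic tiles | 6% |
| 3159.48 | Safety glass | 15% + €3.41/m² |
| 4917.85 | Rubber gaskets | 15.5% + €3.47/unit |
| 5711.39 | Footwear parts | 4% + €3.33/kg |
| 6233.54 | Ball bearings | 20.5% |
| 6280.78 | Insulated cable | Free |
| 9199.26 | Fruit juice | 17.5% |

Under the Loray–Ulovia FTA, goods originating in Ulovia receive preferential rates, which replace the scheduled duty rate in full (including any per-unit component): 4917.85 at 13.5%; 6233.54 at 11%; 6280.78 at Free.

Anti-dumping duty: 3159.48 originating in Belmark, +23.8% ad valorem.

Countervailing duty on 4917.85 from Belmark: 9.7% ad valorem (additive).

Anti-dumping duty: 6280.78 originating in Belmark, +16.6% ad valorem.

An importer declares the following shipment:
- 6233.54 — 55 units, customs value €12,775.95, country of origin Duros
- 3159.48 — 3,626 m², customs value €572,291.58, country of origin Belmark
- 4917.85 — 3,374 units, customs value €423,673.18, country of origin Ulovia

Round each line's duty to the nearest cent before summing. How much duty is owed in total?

Line 1 (6233.54, Duros, 55 units, €12,775.95):
Base rate for 6233.54 is 20.5%.
6233.54 has an FTA preferential rate, but origin Duros is not Ulovia; base rate stands.
Duty = €12,775.95 × 20.5% = €2,619.07.
Line 2 (3159.48, Belmark, 3,626 m², €572,291.58):
Base rate for 3159.48 is 15% + €3.41/m².
Additional duty on 3159.48 from Belmark: +23.8%. Applied ad valorem rate: 15% + 23.8% = 38.8%.
Duty = €572,291.58 × 38.8% + 3,626 × €3.41 = €234,413.79.
Line 3 (4917.85, Ulovia, 3,374 units, €423,673.18):
Base rate for 4917.85 is 15.5% + €3.47/unit.
Origin Ulovia qualifies under the Loray–Ulovia agreement and 4917.85 is covered: preferential rate 13.5% applies instead.
The additional-duty order on 4917.85 targets Belmark, not Ulovia; it does not apply.
Duty = €423,673.18 × 13.5% = €57,195.88.
Total = €2,619.07 + €234,413.79 + €57,195.88 = €294,228.74.

€294,228.74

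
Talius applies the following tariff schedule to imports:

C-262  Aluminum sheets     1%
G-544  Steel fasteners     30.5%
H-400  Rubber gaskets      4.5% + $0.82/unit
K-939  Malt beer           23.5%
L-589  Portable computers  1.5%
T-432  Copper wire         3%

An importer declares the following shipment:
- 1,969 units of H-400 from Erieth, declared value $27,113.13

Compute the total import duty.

$2,834.67

Line 1 (H-400, Erieth, 1,969 units, $27,113.13):
Base rate for H-400 is 4.5% + $0.82/unit.
Duty = $27,113.13 × 4.5% + 1,969 × $0.82 = $2,834.67.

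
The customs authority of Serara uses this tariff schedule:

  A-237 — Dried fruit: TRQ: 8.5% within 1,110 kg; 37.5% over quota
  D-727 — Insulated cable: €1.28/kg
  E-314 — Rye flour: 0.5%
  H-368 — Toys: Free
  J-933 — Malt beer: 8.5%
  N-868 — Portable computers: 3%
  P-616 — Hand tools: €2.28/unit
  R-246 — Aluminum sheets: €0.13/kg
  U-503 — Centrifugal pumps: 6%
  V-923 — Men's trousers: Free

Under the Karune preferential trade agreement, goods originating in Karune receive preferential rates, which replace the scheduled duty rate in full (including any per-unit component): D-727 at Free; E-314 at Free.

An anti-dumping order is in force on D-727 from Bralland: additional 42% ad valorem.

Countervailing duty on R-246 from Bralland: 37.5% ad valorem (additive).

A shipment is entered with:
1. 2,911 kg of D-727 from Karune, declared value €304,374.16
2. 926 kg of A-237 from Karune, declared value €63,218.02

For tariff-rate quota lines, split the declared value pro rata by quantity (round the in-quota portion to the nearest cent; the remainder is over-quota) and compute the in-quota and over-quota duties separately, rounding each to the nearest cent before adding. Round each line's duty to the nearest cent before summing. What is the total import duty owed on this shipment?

Line 1 (D-727, Karune, 2,911 kg, €304,374.16):
Base rate for D-727 is €1.28/kg.
Origin Karune qualifies under the Serara–Karune agreement and D-727 is covered: preferential rate Free applies instead.
The additional-duty order on D-727 targets Bralland, not Karune; it does not apply.
Duty = €304,374.16 × 0% = €0.00.
Line 2 (A-237, Karune, 926 kg, €63,218.02):
Code A-237 is under a tariff-rate quota (threshold 1,110 kg). Quantity 926 kg is within the quota, so the in-quota rate 8.5% applies to the full value.
Duty = €63,218.02 × 8.5% = €5,373.53.
Total = €0.00 + €5,373.53 = €5,373.53.

€5,373.53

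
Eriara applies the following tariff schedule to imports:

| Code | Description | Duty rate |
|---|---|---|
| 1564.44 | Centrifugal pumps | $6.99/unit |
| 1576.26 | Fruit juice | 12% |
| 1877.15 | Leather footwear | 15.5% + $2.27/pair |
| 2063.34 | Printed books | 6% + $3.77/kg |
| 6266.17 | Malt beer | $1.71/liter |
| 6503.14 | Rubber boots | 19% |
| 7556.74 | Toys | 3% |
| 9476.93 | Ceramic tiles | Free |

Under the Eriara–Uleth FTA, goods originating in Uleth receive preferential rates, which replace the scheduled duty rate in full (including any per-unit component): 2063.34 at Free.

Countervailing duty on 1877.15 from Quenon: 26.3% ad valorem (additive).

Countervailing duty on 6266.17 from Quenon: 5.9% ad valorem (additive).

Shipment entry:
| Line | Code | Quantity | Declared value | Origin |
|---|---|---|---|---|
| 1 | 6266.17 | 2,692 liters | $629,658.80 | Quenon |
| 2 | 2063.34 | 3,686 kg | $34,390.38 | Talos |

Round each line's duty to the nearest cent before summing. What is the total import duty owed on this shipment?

$57,712.83

Line 1 (6266.17, Quenon, 2,692 liters, $629,658.80):
Base rate for 6266.17 is $1.71/liter.
Additional duty on 6266.17 from Quenon: +5.9% ad valorem. Applied ad valorem rate = 5.9%.
Duty = $629,658.80 × 5.9% + 2,692 × $1.71 = $41,753.19.
Line 2 (2063.34, Talos, 3,686 kg, $34,390.38):
Base rate for 2063.34 is 6% + $3.77/kg.
2063.34 has an FTA preferential rate, but origin Talos is not Uleth; base rate stands.
Duty = $34,390.38 × 6% + 3,686 × $3.77 = $15,959.64.
Total = $41,753.19 + $15,959.64 = $57,712.83.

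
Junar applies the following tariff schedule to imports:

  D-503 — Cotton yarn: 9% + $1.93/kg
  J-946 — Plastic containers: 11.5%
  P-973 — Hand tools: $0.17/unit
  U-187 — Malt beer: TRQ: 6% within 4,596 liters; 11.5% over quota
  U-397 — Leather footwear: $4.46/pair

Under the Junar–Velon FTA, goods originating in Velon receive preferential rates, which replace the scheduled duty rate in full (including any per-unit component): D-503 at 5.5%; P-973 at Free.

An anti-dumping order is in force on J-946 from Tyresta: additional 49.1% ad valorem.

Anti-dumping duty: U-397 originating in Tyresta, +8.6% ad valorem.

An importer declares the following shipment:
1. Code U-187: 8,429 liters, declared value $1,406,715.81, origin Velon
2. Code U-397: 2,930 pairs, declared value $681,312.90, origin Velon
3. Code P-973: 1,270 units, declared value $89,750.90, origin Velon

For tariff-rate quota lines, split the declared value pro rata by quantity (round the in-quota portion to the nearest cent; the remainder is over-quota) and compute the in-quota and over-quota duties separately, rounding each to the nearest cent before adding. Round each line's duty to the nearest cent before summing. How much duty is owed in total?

Line 1 (U-187, Velon, 8,429 liters, $1,406,715.81):
Code U-187 is under a tariff-rate quota (threshold 4,596 liters). In-quota: 4,596 liters at 6%; over-quota: 3,833 liters at 11.5%.
Pro-rata value split: in-quota = $1,406,715.81 × 4,596/8,429 = $767,026.44; over-quota = $1,406,715.81 − $767,026.44 = $639,689.37.
In-quota duty = $767,026.44 × 6% = $46,021.59. Over-quota duty = $639,689.37 × 11.5% = $73,564.28.
Line duty = $46,021.59 + $73,564.28 = $119,585.87.
Line 2 (U-397, Velon, 2,930 pairs, $681,312.90):
Base rate for U-397 is $4.46/pair.
Origin Velon is the FTA partner but U-397 is not on the preference list; base rate stands.
The additional-duty order on U-397 targets Tyresta, not Velon; it does not apply.
Duty = 2,930 × $4.46 = $13,067.80.
Line 3 (P-973, Velon, 1,270 units, $89,750.90):
Base rate for P-973 is $0.17/unit.
Origin Velon qualifies under the Junar–Velon agreement and P-973 is covered: preferential rate Free applies instead.
Duty = $89,750.90 × 0% = $0.00.
Total = $119,585.87 + $13,067.80 + $0.00 = $132,653.67.

$132,653.67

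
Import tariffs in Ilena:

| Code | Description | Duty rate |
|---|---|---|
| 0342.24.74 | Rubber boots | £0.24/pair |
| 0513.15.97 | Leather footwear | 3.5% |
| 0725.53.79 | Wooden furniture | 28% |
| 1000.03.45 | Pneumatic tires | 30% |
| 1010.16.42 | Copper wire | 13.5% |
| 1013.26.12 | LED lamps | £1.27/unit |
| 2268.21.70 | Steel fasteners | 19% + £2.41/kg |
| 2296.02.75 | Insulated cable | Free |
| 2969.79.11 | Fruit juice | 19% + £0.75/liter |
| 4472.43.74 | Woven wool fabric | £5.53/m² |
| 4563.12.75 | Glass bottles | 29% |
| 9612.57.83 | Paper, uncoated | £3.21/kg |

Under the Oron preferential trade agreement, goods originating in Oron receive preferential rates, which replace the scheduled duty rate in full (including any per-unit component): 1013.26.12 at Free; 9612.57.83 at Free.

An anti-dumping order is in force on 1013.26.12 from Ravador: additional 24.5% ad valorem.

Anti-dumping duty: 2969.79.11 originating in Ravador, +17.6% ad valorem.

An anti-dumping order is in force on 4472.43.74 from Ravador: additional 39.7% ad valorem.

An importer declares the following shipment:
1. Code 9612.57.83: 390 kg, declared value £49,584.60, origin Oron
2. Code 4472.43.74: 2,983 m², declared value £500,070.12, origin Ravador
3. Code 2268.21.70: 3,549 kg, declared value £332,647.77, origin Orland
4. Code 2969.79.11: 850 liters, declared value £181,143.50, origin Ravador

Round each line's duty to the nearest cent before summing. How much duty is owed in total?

£353,716.02

Line 1 (9612.57.83, Oron, 390 kg, £49,584.60):
Base rate for 9612.57.83 is £3.21/kg.
Origin Oron qualifies under the Ilena–Oron agreement and 9612.57.83 is covered: preferential rate Free applies instead.
Duty = £49,584.60 × 0% = £0.00.
Line 2 (4472.43.74, Ravador, 2,983 m², £500,070.12):
Base rate for 4472.43.74 is £5.53/m².
Additional duty on 4472.43.74 from Ravador: +39.7% ad valorem. Applied ad valorem rate = 39.7%.
Duty = £500,070.12 × 39.7% + 2,983 × £5.53 = £215,023.83.
Line 3 (2268.21.70, Orland, 3,549 kg, £332,647.77):
Base rate for 2268.21.70 is 19% + £2.41/kg.
Duty = £332,647.77 × 19% + 3,549 × £2.41 = £71,756.17.
Line 4 (2969.79.11, Ravador, 850 liters, £181,143.50):
Base rate for 2969.79.11 is 19% + £0.75/liter.
Additional duty on 2969.79.11 from Ravador: +17.6%. Applied ad valorem rate: 19% + 17.6% = 36.6%.
Duty = £181,143.50 × 36.6% + 850 × £0.75 = £66,936.02.
Total = £0.00 + £215,023.83 + £71,756.17 + £66,936.02 = £353,716.02.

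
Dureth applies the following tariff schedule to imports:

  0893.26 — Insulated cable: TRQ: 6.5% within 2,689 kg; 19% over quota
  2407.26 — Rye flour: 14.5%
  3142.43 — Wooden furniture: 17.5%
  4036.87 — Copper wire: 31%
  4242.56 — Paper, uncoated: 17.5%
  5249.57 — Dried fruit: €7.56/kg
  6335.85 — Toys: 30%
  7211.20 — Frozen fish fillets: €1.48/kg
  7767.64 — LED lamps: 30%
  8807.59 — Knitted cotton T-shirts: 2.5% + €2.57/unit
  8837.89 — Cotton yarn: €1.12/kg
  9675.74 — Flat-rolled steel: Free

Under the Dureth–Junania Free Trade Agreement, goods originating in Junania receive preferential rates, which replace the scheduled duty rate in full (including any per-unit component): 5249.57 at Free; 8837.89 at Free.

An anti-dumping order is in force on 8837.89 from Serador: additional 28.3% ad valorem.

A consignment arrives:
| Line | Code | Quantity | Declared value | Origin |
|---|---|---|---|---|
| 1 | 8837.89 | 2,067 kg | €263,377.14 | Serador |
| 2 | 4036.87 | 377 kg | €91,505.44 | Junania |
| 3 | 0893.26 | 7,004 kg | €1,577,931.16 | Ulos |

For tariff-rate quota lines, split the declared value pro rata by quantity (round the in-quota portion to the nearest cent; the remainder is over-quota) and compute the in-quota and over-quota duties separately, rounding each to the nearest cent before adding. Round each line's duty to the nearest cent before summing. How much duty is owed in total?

Line 1 (8837.89, Serador, 2,067 kg, €263,377.14):
Base rate for 8837.89 is €1.12/kg.
8837.89 has an FTA preferential rate, but origin Serador is not Junania; base rate stands.
Additional duty on 8837.89 from Serador: +28.3% ad valorem. Applied ad valorem rate = 28.3%.
Duty = €263,377.14 × 28.3% + 2,067 × €1.12 = €76,850.77.
Line 2 (4036.87, Junania, 377 kg, €91,505.44):
Base rate for 4036.87 is 31%.
Origin Junania is the FTA partner but 4036.87 is not on the preference list; base rate stands.
Duty = €91,505.44 × 31% = €28,366.69.
Line 3 (0893.26, Ulos, 7,004 kg, €1,577,931.16):
Code 0893.26 is under a tariff-rate quota (threshold 2,689 kg). In-quota: 2,689 kg at 6.5%; over-quota: 4,315 kg at 19%.
Pro-rata value split: in-quota = €1,577,931.16 × 2,689/7,004 = €605,804.81; over-quota = €1,577,931.16 − €605,804.81 = €972,126.35.
In-quota duty = €605,804.81 × 6.5% = €39,377.31. Over-quota duty = €972,126.35 × 19% = €184,704.01.
Line duty = €39,377.31 + €184,704.01 = €224,081.32.
Total = €76,850.77 + €28,366.69 + €224,081.32 = €329,298.78.

€329,298.78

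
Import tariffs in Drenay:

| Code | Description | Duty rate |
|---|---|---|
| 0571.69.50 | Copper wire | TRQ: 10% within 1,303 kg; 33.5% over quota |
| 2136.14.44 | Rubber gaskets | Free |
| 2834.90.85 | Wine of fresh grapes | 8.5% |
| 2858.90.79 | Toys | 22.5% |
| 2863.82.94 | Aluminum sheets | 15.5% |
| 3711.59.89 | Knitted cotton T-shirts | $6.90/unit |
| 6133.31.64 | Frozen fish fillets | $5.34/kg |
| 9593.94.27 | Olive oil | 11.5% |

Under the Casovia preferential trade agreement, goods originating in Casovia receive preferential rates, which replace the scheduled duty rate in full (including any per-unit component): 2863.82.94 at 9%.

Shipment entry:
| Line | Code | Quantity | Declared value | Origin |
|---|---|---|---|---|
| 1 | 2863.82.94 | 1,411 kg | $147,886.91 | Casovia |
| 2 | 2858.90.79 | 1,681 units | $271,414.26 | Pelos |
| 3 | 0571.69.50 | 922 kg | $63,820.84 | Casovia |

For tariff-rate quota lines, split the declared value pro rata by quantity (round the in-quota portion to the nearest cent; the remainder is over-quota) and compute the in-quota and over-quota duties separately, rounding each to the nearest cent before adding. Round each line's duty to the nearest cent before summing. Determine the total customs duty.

$80,760.11

Line 1 (2863.82.94, Casovia, 1,411 kg, $147,886.91):
Base rate for 2863.82.94 is 15.5%.
Origin Casovia qualifies under the Drenay–Casovia agreement and 2863.82.94 is covered: preferential rate 9% applies instead.
Duty = $147,886.91 × 9% = $13,309.82.
Line 2 (2858.90.79, Pelos, 1,681 units, $271,414.26):
Base rate for 2858.90.79 is 22.5%.
Duty = $271,414.26 × 22.5% = $61,068.21.
Line 3 (0571.69.50, Casovia, 922 kg, $63,820.84):
Code 0571.69.50 is under a tariff-rate quota (threshold 1,303 kg). Quantity 922 kg is within the quota, so the in-quota rate 10% applies to the full value.
Duty = $63,820.84 × 10% = $6,382.08.
Total = $13,309.82 + $61,068.21 + $6,382.08 = $80,760.11.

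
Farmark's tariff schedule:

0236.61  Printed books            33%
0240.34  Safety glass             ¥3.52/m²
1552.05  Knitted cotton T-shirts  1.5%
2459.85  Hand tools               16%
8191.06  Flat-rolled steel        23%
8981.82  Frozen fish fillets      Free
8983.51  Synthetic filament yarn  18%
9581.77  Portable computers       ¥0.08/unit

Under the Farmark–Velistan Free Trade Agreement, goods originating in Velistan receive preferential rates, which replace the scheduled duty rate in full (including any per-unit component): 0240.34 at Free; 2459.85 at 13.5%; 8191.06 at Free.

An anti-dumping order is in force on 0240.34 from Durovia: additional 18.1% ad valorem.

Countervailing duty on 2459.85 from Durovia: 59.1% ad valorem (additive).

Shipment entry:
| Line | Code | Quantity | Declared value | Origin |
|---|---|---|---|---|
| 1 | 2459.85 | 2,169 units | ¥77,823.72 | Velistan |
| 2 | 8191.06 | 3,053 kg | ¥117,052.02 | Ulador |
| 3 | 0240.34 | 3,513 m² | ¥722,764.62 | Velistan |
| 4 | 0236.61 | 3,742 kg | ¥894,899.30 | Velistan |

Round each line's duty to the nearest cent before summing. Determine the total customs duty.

¥332,744.93

Line 1 (2459.85, Velistan, 2,169 units, ¥77,823.72):
Base rate for 2459.85 is 16%.
Origin Velistan qualifies under the Farmark–Velistan agreement and 2459.85 is covered: preferential rate 13.5% applies instead.
The additional-duty order on 2459.85 targets Durovia, not Velistan; it does not apply.
Duty = ¥77,823.72 × 13.5% = ¥10,506.20.
Line 2 (8191.06, Ulador, 3,053 kg, ¥117,052.02):
Base rate for 8191.06 is 23%.
8191.06 has an FTA preferential rate, but origin Ulador is not Velistan; base rate stands.
Duty = ¥117,052.02 × 23% = ¥26,921.96.
Line 3 (0240.34, Velistan, 3,513 m², ¥722,764.62):
Base rate for 0240.34 is ¥3.52/m².
Origin Velistan qualifies under the Farmark–Velistan agreement and 0240.34 is covered: preferential rate Free applies instead.
The additional-duty order on 0240.34 targets Durovia, not Velistan; it does not apply.
Duty = ¥722,764.62 × 0% = ¥0.00.
Line 4 (0236.61, Velistan, 3,742 kg, ¥894,899.30):
Base rate for 0236.61 is 33%.
Origin Velistan is the FTA partner but 0236.61 is not on the preference list; base rate stands.
Duty = ¥894,899.30 × 33% = ¥295,316.77.
Total = ¥10,506.20 + ¥26,921.96 + ¥0.00 + ¥295,316.77 = ¥332,744.93.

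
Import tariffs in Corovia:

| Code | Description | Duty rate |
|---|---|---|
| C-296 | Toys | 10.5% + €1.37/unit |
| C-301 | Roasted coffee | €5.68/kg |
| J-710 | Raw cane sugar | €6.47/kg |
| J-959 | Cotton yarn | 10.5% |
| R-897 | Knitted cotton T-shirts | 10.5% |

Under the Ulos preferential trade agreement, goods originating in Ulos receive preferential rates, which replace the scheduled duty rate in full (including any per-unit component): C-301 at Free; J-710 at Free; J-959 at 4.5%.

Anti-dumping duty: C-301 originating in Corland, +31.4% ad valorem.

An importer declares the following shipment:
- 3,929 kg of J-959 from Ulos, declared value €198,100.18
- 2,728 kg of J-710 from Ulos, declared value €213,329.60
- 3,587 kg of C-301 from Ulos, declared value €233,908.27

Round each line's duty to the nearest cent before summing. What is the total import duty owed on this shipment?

Line 1 (J-959, Ulos, 3,929 kg, €198,100.18):
Base rate for J-959 is 10.5%.
Origin Ulos qualifies under the Corovia–Ulos agreement and J-959 is covered: preferential rate 4.5% applies instead.
Duty = €198,100.18 × 4.5% = €8,914.51.
Line 2 (J-710, Ulos, 2,728 kg, €213,329.60):
Base rate for J-710 is €6.47/kg.
Origin Ulos qualifies under the Corovia–Ulos agreement and J-710 is covered: preferential rate Free applies instead.
Duty = €213,329.60 × 0% = €0.00.
Line 3 (C-301, Ulos, 3,587 kg, €233,908.27):
Base rate for C-301 is €5.68/kg.
Origin Ulos qualifies under the Corovia–Ulos agreement and C-301 is covered: preferential rate Free applies instead.
The additional-duty order on C-301 targets Corland, not Ulos; it does not apply.
Duty = €233,908.27 × 0% = €0.00.
Total = €8,914.51 + €0.00 + €0.00 = €8,914.51.

€8,914.51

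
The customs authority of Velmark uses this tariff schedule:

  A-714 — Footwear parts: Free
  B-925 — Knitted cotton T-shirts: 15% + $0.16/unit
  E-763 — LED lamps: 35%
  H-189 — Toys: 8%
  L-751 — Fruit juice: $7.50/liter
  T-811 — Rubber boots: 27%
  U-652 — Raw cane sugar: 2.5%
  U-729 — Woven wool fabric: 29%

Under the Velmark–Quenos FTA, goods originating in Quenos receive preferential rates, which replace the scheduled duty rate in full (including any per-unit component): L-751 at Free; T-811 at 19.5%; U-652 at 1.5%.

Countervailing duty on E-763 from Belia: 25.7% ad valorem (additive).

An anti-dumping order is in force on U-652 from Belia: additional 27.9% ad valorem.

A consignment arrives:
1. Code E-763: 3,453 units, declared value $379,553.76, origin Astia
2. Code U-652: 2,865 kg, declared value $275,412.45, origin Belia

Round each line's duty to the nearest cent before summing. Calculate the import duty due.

Line 1 (E-763, Astia, 3,453 units, $379,553.76):
Base rate for E-763 is 35%.
The additional-duty order on E-763 targets Belia, not Astia; it does not apply.
Duty = $379,553.76 × 35% = $132,843.82.
Line 2 (U-652, Belia, 2,865 kg, $275,412.45):
Base rate for U-652 is 2.5%.
U-652 has an FTA preferential rate, but origin Belia is not Quenos; base rate stands.
Additional duty on U-652 from Belia: +27.9%. Applied ad valorem rate: 2.5% + 27.9% = 30.4%.
Duty = $275,412.45 × 30.4% = $83,725.38.
Total = $132,843.82 + $83,725.38 = $216,569.20.

$216,569.20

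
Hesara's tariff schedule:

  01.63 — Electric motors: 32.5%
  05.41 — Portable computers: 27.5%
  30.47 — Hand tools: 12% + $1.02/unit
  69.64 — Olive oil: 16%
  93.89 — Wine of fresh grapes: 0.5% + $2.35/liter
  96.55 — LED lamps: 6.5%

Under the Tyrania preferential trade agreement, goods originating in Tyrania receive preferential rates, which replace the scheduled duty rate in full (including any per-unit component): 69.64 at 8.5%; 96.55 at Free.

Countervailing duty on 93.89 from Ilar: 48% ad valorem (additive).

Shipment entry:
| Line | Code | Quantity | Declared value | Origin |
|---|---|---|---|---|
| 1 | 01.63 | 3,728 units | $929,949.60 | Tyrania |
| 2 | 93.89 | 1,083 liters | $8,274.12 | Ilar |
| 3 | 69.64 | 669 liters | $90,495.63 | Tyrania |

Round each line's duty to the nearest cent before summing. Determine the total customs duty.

$316,483.75

Line 1 (01.63, Tyrania, 3,728 units, $929,949.60):
Base rate for 01.63 is 32.5%.
Origin Tyrania is the FTA partner but 01.63 is not on the preference list; base rate stands.
Duty = $929,949.60 × 32.5% = $302,233.62.
Line 2 (93.89, Ilar, 1,083 liters, $8,274.12):
Base rate for 93.89 is 0.5% + $2.35/liter.
Additional duty on 93.89 from Ilar: +48%. Applied ad valorem rate: 0.5% + 48% = 48.5%.
Duty = $8,274.12 × 48.5% + 1,083 × $2.35 = $6,558.00.
Line 3 (69.64, Tyrania, 669 liters, $90,495.63):
Base rate for 69.64 is 16%.
Origin Tyrania qualifies under the Hesara–Tyrania agreement and 69.64 is covered: preferential rate 8.5% applies instead.
Duty = $90,495.63 × 8.5% = $7,692.13.
Total = $302,233.62 + $6,558.00 + $7,692.13 = $316,483.75.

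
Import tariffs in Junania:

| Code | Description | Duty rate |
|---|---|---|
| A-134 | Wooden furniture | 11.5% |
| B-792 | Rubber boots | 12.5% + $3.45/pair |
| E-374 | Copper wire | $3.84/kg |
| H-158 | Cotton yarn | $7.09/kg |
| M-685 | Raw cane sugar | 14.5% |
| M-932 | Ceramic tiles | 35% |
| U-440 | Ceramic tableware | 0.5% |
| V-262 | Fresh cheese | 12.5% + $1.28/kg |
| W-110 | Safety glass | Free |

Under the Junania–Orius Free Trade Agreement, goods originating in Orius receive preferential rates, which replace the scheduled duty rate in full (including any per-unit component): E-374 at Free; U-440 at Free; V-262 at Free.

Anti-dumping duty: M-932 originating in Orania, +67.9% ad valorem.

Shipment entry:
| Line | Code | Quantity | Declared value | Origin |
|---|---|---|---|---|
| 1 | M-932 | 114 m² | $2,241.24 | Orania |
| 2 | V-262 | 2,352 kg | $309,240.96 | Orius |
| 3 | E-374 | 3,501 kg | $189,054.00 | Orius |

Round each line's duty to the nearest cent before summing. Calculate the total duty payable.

$2,306.24

Line 1 (M-932, Orania, 114 m², $2,241.24):
Base rate for M-932 is 35%.
Additional duty on M-932 from Orania: +67.9%. Applied ad valorem rate: 35% + 67.9% = 102.9%.
Duty = $2,241.24 × 102.9% = $2,306.24.
Line 2 (V-262, Orius, 2,352 kg, $309,240.96):
Base rate for V-262 is 12.5% + $1.28/kg.
Origin Orius qualifies under the Junania–Orius agreement and V-262 is covered: preferential rate Free applies instead.
Duty = $309,240.96 × 0% = $0.00.
Line 3 (E-374, Orius, 3,501 kg, $189,054.00):
Base rate for E-374 is $3.84/kg.
Origin Orius qualifies under the Junania–Orius agreement and E-374 is covered: preferential rate Free applies instead.
Duty = $189,054.00 × 0% = $0.00.
Total = $2,306.24 + $0.00 + $0.00 = $2,306.24.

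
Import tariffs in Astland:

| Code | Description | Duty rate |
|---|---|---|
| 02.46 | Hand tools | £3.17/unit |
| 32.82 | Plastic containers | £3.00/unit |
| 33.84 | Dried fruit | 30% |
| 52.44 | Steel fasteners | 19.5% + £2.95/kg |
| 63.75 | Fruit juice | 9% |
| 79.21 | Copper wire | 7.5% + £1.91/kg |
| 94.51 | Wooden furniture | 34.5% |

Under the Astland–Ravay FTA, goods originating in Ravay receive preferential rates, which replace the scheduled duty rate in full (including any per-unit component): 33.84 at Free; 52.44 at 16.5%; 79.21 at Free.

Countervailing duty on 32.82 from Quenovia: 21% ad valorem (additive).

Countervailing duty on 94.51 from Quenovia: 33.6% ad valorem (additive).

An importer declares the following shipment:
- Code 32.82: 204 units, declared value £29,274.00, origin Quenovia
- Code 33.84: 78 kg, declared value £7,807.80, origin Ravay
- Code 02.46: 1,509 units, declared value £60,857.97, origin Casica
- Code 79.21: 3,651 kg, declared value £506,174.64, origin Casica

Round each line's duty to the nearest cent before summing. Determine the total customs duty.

£56,479.58

Line 1 (32.82, Quenovia, 204 units, £29,274.00):
Base rate for 32.82 is £3.00/unit.
Additional duty on 32.82 from Quenovia: +21% ad valorem. Applied ad valorem rate = 21%.
Duty = £29,274.00 × 21% + 204 × £3.00 = £6,759.54.
Line 2 (33.84, Ravay, 78 kg, £7,807.80):
Base rate for 33.84 is 30%.
Origin Ravay qualifies under the Astland–Ravay agreement and 33.84 is covered: preferential rate Free applies instead.
Duty = £7,807.80 × 0% = £0.00.
Line 3 (02.46, Casica, 1,509 units, £60,857.97):
Base rate for 02.46 is £3.17/unit.
Duty = 1,509 × £3.17 = £4,783.53.
Line 4 (79.21, Casica, 3,651 kg, £506,174.64):
Base rate for 79.21 is 7.5% + £1.91/kg.
79.21 has an FTA preferential rate, but origin Casica is not Ravay; base rate stands.
Duty = £506,174.64 × 7.5% + 3,651 × £1.91 = £44,936.51.
Total = £6,759.54 + £0.00 + £4,783.53 + £44,936.51 = £56,479.58.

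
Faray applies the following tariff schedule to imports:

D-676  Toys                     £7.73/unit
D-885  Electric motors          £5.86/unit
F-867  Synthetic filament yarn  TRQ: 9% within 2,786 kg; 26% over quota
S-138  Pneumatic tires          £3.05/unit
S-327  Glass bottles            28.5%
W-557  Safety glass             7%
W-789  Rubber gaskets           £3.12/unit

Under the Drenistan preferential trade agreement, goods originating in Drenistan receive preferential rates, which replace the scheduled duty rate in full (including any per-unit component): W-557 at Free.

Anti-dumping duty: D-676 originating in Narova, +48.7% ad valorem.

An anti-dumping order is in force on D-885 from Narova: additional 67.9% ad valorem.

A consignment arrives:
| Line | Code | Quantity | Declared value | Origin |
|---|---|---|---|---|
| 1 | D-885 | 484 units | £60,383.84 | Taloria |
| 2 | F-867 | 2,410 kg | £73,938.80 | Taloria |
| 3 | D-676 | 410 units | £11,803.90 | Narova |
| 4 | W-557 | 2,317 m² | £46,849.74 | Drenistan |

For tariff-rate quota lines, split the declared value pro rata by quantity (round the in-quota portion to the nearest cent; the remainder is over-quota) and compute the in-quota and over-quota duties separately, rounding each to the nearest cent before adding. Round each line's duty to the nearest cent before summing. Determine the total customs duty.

£18,408.53

Line 1 (D-885, Taloria, 484 units, £60,383.84):
Base rate for D-885 is £5.86/unit.
The additional-duty order on D-885 targets Narova, not Taloria; it does not apply.
Duty = 484 × £5.86 = £2,836.24.
Line 2 (F-867, Taloria, 2,410 kg, £73,938.80):
Code F-867 is under a tariff-rate quota (threshold 2,786 kg). Quantity 2,410 kg is within the quota, so the in-quota rate 9% applies to the full value.
Duty = £73,938.80 × 9% = £6,654.49.
Line 3 (D-676, Narova, 410 units, £11,803.90):
Base rate for D-676 is £7.73/unit.
Additional duty on D-676 from Narova: +48.7% ad valorem. Applied ad valorem rate = 48.7%.
Duty = £11,803.90 × 48.7% + 410 × £7.73 = £8,917.80.
Line 4 (W-557, Drenistan, 2,317 m², £46,849.74):
Base rate for W-557 is 7%.
Origin Drenistan qualifies under the Faray–Drenistan agreement and W-557 is covered: preferential rate Free applies instead.
Duty = £46,849.74 × 0% = £0.00.
Total = £2,836.24 + £6,654.49 + £8,917.80 + £0.00 = £18,408.53.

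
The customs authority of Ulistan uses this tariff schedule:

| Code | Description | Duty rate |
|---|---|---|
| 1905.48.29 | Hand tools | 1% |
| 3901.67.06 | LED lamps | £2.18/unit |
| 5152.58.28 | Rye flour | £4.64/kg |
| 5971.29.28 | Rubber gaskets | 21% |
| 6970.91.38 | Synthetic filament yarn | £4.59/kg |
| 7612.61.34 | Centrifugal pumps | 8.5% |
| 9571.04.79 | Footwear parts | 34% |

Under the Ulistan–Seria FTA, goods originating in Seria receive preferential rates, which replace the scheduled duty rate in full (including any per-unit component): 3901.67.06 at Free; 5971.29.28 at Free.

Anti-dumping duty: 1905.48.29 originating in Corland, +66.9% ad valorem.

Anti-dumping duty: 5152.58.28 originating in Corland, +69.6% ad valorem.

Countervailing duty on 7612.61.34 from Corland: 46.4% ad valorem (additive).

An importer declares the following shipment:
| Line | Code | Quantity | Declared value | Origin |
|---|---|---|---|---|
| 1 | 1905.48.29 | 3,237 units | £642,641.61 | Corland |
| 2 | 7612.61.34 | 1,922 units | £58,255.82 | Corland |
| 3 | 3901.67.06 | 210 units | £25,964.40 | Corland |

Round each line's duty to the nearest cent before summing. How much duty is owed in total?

£468,793.90

Line 1 (1905.48.29, Corland, 3,237 units, £642,641.61):
Base rate for 1905.48.29 is 1%.
Additional duty on 1905.48.29 from Corland: +66.9%. Applied ad valorem rate: 1% + 66.9% = 67.9%.
Duty = £642,641.61 × 67.9% = £436,353.65.
Line 2 (7612.61.34, Corland, 1,922 units, £58,255.82):
Base rate for 7612.61.34 is 8.5%.
Additional duty on 7612.61.34 from Corland: +46.4%. Applied ad valorem rate: 8.5% + 46.4% = 54.9%.
Duty = £58,255.82 × 54.9% = £31,982.45.
Line 3 (3901.67.06, Corland, 210 units, £25,964.40):
Base rate for 3901.67.06 is £2.18/unit.
3901.67.06 has an FTA preferential rate, but origin Corland is not Seria; base rate stands.
Duty = 210 × £2.18 = £457.80.
Total = £436,353.65 + £31,982.45 + £457.80 = £468,793.90.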